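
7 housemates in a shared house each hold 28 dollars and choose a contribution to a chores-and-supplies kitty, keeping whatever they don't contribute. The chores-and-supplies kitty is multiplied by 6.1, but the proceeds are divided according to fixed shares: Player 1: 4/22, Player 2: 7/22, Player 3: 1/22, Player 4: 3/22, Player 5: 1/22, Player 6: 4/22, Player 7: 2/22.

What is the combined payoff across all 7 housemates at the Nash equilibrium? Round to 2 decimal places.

A player with share s gets back 6.1·s per unit contributed, so full contribution is dominant for anyone with s > 1/6.1 = 0.1639 and zero contribution is dominant for anyone below.
The shares above 0.1639 belong to Player 1, Player 2 and Player 6, contributing 28 each; the remaining 4 contribute 0. Total contributed: 84.
The chores-and-supplies kitty pays out 6.1 × 84 = 512.40 in total (split across the unequal shares, but the aggregate is all that matters for the group sum).
The 4 free-riders keep 28 each, adding 112. Group total = 112 + 512.40 = 624.40.

624.40 dollars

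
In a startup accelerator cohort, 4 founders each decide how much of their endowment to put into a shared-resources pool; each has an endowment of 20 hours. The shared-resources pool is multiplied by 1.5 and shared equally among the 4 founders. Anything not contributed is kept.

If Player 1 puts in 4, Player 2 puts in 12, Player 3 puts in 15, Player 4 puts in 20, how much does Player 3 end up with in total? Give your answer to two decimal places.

Total contributed: 4 + 12 + 15 + 20 = 51.
Each receives 1.5 × 51 / 4 = 19.13 from the shared-resources pool.
Player 3 keeps 20 − 15 = 5, so Player 3's payoff is 5 + 19.13 = 24.13.

24.13 hours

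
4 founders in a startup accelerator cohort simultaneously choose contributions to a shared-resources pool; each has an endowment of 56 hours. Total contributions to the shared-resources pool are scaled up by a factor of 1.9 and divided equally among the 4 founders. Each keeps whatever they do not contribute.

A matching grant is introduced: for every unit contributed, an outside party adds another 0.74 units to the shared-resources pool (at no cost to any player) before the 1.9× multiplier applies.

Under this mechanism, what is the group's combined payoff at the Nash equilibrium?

The effective private return is 1.9 × 1.74 / 4 = 0.8265, which is still under 1, so the mechanism doesn't change anyone's dominant strategy: zero contribution.
Everyone keeps their endowment and the group total is 4 × 56 = 224.

224.00 hours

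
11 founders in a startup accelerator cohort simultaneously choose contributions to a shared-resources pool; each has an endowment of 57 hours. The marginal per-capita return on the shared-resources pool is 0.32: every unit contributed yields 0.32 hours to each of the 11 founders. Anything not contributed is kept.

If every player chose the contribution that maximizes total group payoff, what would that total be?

2207.04 hours

Each contributed unit returns 3.520 to the group as a whole (0.32 to each of 11 players), which exceeds 1, so the social optimum is full contribution: group total = 3.520 × 627 = 2207.04.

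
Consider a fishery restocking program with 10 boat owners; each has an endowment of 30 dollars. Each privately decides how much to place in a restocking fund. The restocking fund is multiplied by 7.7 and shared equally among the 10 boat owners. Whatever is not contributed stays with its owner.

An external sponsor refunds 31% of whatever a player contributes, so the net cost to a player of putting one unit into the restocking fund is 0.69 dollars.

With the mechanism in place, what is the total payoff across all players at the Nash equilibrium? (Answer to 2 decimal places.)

2403.00 dollars

The effective private return per unit is now (7.7/10) / 0.69 = 1.1159 > 1, so every player's dominant strategy flips to full contribution.
At the Nash equilibrium everyone contributes 30. Group total payoff = 10 × (30 × 0.31 + 7.7 × 30) = 2403.00.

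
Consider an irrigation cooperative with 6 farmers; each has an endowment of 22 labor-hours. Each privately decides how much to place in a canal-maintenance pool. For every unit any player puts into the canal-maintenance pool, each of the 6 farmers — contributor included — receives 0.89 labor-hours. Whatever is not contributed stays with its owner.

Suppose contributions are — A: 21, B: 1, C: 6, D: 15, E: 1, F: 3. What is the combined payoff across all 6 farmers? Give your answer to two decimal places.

Total contributed: 21 + 1 + 6 + 15 + 1 + 3 = 47; total kept: 6 × 22 − 47 = 85.
The canal-maintenance pool pays out 0.89 × 6 × 47 = 250.98 in aggregate.
Group total = 85 + 250.98 = 335.98.

335.98 labor-hours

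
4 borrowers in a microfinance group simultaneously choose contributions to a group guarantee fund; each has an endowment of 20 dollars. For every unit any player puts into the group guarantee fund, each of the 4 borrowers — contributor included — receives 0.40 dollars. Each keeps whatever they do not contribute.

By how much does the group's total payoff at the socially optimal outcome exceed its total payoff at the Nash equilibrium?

48.00 dollars

The private return per contributed unit is 0.40 < 1, so contributing 0 is dominant for every player. At the Nash equilibrium everyone keeps their 20, and the group total is 4 × 20 = 80.
Each contributed unit returns 1.600 to the group as a whole (0.40 to each of 4 players), which exceeds 1, so the social optimum is full contribution: group total = 1.600 × 80 = 128.00.
Efficiency loss = 128.00 − 80 = 48.00.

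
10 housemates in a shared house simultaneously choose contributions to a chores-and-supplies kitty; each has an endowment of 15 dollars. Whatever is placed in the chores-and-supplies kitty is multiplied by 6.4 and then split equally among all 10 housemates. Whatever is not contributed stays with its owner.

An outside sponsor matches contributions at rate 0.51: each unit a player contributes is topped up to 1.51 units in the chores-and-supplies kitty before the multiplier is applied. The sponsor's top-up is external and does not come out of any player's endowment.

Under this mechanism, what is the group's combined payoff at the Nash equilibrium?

Even with the mechanism, each unit contributed returns only 6.4 × 1.51 / 10 = 0.9664 per unit of net cost, so contributing nothing is still dominant.
Everyone keeps their endowment and the group total is 10 × 15 = 150.

150.00 dollars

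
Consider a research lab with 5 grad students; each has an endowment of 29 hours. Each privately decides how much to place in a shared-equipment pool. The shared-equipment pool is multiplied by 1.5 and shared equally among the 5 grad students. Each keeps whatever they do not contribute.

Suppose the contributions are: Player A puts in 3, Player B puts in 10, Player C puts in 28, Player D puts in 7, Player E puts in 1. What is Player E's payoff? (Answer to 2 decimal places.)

Total contributed: 3 + 10 + 28 + 7 + 1 = 49.
Each receives 1.5 × 49 / 5 = 14.70 from the shared-equipment pool.
Player E keeps 29 − 1 = 28, so Player E's payoff is 28 + 14.70 = 42.70.

42.70 hours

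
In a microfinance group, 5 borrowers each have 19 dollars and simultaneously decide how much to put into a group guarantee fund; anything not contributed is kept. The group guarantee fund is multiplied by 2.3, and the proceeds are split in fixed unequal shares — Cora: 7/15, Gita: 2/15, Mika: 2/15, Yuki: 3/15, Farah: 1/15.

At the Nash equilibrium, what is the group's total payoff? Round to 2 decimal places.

119.70 dollars

For player j, contributing a unit is worthwhile iff 2.3 × (j's share) ≥ 1, i.e. iff j's share is at least 0.4348.
The only share above 0.4348 is Cora's 7/15, contributing 19; the remaining 4 contribute 0. Total contributed: 19.
The group guarantee fund pays out 2.3 × 19 = 43.70 in total (split across the unequal shares, but the aggregate is all that matters for the group sum).
The 4 free-riders keep 19 each, adding 76. Group total = 76 + 43.70 = 119.70.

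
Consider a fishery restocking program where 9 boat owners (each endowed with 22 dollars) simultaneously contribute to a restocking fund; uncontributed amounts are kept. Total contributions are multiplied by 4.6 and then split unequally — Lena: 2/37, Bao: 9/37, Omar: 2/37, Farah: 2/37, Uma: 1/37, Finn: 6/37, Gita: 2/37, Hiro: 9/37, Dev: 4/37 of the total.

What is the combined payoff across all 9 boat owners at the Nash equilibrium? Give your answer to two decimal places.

For player j, contributing a unit is worthwhile iff 4.6 × (j's share) ≥ 1, i.e. iff j's share is at least 0.2174.
The shares above 0.2174 belong to Bao and Hiro, contributing 22 each; the remaining 7 contribute 0. Total contributed: 44.
The restocking fund pays out 4.6 × 44 = 202.40 in total (split across the unequal shares, but the aggregate is all that matters for the group sum).
The 7 free-riders keep 22 each, adding 154. Group total = 154 + 202.40 = 356.40.

356.40 dollars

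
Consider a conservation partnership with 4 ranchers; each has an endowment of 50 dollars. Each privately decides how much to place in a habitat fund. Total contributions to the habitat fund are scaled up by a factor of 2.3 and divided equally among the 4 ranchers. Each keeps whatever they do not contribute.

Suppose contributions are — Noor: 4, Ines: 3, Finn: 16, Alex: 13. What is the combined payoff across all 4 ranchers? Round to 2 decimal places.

246.80 dollars

Total contributed: 4 + 3 + 16 + 13 = 36; total kept: 4 × 50 − 36 = 164.
The habitat fund pays out 2.3 × 36 = 82.80 in aggregate.
Group total = 164 + 82.80 = 246.80.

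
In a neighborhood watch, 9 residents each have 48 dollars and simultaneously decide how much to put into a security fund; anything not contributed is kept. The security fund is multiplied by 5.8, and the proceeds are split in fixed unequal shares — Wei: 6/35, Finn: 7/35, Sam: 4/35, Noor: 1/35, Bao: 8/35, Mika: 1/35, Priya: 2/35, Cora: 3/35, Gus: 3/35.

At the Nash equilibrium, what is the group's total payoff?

A player with share s gets back 5.8·s per unit contributed, so full contribution is dominant for anyone with s > 1/5.8 = 0.1724 and zero contribution is dominant for anyone below.
Finn and Bao clear that bar, contributing 48 each; the remaining 7 contribute 0. Total contributed: 96.
The security fund pays out 5.8 × 96 = 556.80 in total (split across the unequal shares, but the aggregate is all that matters for the group sum).
The 7 free-riders keep 48 each, adding 336. Group total = 336 + 556.80 = 892.80.

892.80 dollars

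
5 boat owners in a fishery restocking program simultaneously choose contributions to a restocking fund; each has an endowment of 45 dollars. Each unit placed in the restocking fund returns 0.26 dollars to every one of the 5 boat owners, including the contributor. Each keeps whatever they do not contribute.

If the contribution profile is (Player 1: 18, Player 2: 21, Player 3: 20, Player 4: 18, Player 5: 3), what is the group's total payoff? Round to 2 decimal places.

Total contributed: 18 + 21 + 20 + 18 + 3 = 80; total kept: 5 × 45 − 80 = 145.
The restocking fund pays out 0.26 × 5 × 80 = 104.00 in aggregate.
Group total = 145 + 104.00 = 249.00.

249.00 dollars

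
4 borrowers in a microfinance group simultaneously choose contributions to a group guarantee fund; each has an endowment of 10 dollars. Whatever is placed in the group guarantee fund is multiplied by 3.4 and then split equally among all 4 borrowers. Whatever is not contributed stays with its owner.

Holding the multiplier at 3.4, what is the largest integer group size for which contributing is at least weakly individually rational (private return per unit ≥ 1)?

Private return per unit is 3.4/(group size), which is ≥ 1 whenever the group size is ≤ 3.4.
The largest such integer is 3.

3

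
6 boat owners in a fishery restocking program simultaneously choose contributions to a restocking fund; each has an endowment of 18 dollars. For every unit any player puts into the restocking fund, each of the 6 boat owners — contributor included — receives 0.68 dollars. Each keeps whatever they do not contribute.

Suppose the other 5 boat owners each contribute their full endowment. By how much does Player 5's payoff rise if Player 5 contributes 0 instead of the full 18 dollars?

Switching from a contribution of 18 to 0 lets Player 5 keep an extra 18 dollars, but lowers the restocking fund by 18, which costs Player 5 their own share of that drop: 0.68 × 18 = 12.24.
Net gain = 18 − 12.24 = 5.76. The private return per contributed unit (0.68) is below 1, so free-riding is indeed the best response regardless of what the others do.

5.76 dollars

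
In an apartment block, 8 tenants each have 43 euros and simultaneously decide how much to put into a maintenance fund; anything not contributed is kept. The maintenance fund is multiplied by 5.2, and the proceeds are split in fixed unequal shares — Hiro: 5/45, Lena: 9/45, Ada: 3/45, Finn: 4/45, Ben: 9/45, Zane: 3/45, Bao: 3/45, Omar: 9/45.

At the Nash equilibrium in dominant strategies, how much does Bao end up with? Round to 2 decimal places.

Player j's private return per contributed unit is 5.2 × (j's share). Contributing is weakly dominant for j when that share is at least 1/5.2 = 0.1923, and contributing 0 is dominant otherwise.
Lena, Ben and Omar clear that bar, contributing 43 each; the remaining 5 contribute 0. Total contributed: 129.
Bao keeps 43 and receives 5.2 × 129 × 3/45 = 44.72 from the maintenance fund, for a payoff of 87.72.

87.72 euros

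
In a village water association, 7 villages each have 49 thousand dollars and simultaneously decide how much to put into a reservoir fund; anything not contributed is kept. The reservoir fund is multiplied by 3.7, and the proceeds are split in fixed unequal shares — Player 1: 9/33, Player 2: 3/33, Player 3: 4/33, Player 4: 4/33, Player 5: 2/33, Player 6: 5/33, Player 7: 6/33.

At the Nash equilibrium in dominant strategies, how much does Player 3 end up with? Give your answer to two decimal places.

70.98 thousand dollars

Each unit j contributes comes back to j as 3.7 × (j's share), so j prefers to contribute only if that share exceeds 1/3.7 = 0.2703; otherwise keeping the unit dominates.
The only share above 0.2703 is Player 1's 9/33, contributing 49; the remaining 6 contribute 0. Total contributed: 49.
Player 3 keeps 49 and receives 3.7 × 49 × 4/33 = 21.98 from the reservoir fund, for a payoff of 70.98.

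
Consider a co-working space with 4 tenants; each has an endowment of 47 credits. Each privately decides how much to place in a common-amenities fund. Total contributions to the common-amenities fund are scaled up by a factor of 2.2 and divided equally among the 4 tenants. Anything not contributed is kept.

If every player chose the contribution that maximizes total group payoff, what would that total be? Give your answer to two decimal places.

413.60 credits

Each contributed unit returns 2.200 to the group as a whole (0.5500 to each of 4 players), which exceeds 1, so the social optimum is full contribution: group total = 2.200 × 188 = 413.60.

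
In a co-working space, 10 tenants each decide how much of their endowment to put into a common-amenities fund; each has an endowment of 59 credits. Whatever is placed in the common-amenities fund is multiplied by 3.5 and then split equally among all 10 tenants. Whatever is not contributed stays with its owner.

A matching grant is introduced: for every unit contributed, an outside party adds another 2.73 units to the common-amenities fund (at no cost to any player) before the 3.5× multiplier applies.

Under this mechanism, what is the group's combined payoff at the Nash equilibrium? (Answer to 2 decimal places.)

With the mechanism, a contributed unit returns 3.5 × 3.73 / 10 = 1.3055 per unit of net cost to the contributor — now above 1 — so contributing fully is weakly dominant for every player.
At the Nash equilibrium everyone contributes 59. Group total payoff = 3.5 × 3.73 × 590 = 7702.45.

7702.45 credits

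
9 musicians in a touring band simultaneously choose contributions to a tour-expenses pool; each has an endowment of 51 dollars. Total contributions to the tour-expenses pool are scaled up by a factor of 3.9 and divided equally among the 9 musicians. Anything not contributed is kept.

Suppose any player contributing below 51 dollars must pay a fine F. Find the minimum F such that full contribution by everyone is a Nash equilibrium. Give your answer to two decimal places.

28.90 dollars

Given the others contribute fully, the best deviation is to contribute 0 (any partial contribution still incurs the fine and gives up units whose private return 0.4333 is below 1).
Deviating from 51 to 0 saves 51 dollars but forfeits the deviator's share of the drop in the tour-expenses pool: 3.9/9 × 51 = 22.10.
So the deviation gain is 51 − 22.10 = 28.90, and the fine must be at least 28.90 dollars to wipe it out.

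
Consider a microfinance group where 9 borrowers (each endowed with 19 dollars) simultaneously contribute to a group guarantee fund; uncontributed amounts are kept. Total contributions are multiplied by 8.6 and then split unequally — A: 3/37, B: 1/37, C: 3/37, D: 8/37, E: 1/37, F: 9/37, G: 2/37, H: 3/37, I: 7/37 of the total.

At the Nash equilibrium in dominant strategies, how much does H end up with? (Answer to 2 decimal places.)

58.75 dollars

Each unit j contributes comes back to j as 8.6 × (j's share), so j prefers to contribute only if that share exceeds 1/8.6 = 0.1163; otherwise keeping the unit dominates.
The shares above 0.1163 belong to D, F and I, contributing 19 each; the remaining 6 contribute 0. Total contributed: 57.
H keeps 19 and receives 8.6 × 57 × 3/37 = 39.75 from the group guarantee fund, for a payoff of 58.75.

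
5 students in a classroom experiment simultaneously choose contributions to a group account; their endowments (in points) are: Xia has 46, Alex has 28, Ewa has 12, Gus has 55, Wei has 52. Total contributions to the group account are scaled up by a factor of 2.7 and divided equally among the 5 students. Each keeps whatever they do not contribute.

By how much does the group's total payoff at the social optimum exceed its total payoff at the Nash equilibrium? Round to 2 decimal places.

328.10 points

The private return per contributed unit is 2.7/5 = 0.5400 < 1 for every player regardless of endowment, so the Nash equilibrium is zero contribution and the group total is Σ E_j = 46 + 28 + 12 + 55 + 52 = 193.
Each contributed unit returns 2.700 to the group, so the social optimum is full contribution by everyone: group total = 2.700 × 193 = 521.10.
Efficiency loss = (2.700 − 1) × 193 = 328.10.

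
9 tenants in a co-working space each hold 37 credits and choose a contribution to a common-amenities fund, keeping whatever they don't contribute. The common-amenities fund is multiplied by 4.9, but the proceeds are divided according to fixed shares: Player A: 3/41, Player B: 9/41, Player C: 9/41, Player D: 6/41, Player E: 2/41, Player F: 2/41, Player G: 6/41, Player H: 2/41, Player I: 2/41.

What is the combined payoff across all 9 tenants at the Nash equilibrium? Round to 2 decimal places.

For player j, contributing a unit is worthwhile iff 4.9 × (j's share) ≥ 1, i.e. iff j's share is at least 0.2041.
Player B and Player C clear that bar, contributing 37 each; the remaining 7 contribute 0. Total contributed: 74.
The common-amenities fund pays out 4.9 × 74 = 362.60 in total (split across the unequal shares, but the aggregate is all that matters for the group sum).
The 7 free-riders keep 37 each, adding 259. Group total = 259 + 362.60 = 621.60.

621.60 credits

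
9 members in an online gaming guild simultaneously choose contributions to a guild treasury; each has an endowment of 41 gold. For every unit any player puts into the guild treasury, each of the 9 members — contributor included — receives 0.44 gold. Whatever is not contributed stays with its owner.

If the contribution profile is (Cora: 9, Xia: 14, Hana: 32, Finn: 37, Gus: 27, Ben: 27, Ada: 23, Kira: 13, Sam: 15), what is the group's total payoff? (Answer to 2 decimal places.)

952.12 gold

Total contributed: 9 + 14 + 32 + 37 + 27 + 27 + 23 + 13 + 15 = 197; total kept: 9 × 41 − 197 = 172.
The guild treasury pays out 0.44 × 9 × 197 = 780.12 in aggregate.
Group total = 172 + 780.12 = 952.12.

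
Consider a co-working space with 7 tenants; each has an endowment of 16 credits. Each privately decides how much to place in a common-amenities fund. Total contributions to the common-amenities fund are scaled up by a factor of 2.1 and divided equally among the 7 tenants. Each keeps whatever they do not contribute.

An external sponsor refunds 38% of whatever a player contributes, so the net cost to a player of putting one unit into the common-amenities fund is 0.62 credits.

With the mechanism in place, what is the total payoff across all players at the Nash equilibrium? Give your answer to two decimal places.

112.00 credits

With the mechanism, a contributed unit returns (2.1/7) / 0.62 = 0.4839 per unit of net cost — still below 1 — so contributing 0 remains dominant for every player.
At the Nash equilibrium no one contributes; group total payoff = 7 × 16 = 112.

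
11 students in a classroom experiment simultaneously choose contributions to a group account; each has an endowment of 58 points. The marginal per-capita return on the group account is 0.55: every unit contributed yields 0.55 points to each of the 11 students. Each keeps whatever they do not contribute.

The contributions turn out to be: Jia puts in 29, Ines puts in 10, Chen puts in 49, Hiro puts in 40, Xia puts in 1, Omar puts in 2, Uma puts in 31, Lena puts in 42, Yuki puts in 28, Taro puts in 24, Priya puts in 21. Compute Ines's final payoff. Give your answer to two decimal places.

Total contributed: 29 + 10 + 49 + 40 + 1 + 2 + 31 + 42 + 28 + 24 + 21 = 277.
Each receives 0.55 × 277 = 152.35 from the group account.
Ines keeps 58 − 10 = 48, so Ines's payoff is 48 + 152.35 = 200.35.

200.35 points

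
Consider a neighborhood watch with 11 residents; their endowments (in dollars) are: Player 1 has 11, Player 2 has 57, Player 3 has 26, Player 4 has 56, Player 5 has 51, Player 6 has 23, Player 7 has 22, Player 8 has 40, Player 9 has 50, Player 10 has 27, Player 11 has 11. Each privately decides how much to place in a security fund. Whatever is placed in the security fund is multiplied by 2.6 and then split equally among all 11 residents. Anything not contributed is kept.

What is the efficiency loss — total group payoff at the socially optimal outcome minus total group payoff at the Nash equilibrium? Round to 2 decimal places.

The private return per contributed unit is 2.6/11 = 0.2364 < 1 for every player regardless of endowment, so the Nash equilibrium is zero contribution and the group total is Σ E_j = 11 + 57 + 26 + 56 + 51 + 23 + 22 + 40 + 50 + 27 + 11 = 374.
Each contributed unit returns 2.600 to the group, so the social optimum is full contribution by everyone: group total = 2.600 × 374 = 972.40.
Efficiency loss = (2.600 − 1) × 374 = 598.40.

598.40 dollars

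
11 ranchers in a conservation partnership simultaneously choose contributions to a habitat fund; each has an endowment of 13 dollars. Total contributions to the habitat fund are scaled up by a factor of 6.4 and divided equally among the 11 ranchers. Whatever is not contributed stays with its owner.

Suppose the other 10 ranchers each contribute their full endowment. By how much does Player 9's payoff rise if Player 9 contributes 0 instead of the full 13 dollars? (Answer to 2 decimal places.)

Switching from a contribution of 13 to 0 lets Player 9 keep an extra 13 dollars, but lowers the habitat fund by 13, which costs Player 9 their own share of that drop: 6.4/11 × 13 = 7.56.
Net gain = 13 − 7.56 = 5.44. The private return per contributed unit (0.5818) is below 1, so free-riding is indeed the best response regardless of what the others do.

5.44 dollars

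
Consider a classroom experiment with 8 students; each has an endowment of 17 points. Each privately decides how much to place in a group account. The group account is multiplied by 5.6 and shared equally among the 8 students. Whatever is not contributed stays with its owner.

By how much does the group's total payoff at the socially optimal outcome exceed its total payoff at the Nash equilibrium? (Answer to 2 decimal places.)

Each contributed unit returns 5.6/8 = 0.7000 to its contributor — below 1 — so contributing 0 is dominant for every player. At the Nash equilibrium everyone keeps their 17, and the group total is 8 × 17 = 136.
Each contributed unit returns 5.600 to the group as a whole (0.7000 to each of 8 players), which exceeds 1, so the social optimum is full contribution: group total = 5.600 × 136 = 761.60.
Efficiency loss = 761.60 − 136 = 625.60.

625.60 points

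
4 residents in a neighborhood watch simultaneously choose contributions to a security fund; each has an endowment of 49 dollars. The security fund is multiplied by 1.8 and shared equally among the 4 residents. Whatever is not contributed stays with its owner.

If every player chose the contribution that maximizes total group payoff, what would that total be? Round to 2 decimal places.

Each contributed unit returns 1.800 to the group as a whole (0.4500 to each of 4 players), which exceeds 1, so the social optimum is full contribution: group total = 1.800 × 196 = 352.80.

352.80 dollars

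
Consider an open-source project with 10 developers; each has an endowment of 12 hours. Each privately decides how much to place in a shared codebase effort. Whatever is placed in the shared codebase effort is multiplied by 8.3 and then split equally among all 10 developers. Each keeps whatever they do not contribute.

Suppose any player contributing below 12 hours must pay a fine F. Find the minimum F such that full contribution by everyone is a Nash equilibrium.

Given the others contribute fully, the best deviation is to contribute 0 (any partial contribution still incurs the fine and gives up units whose private return 0.8300 is below 1).
Deviating from 12 to 0 saves 12 hours but forfeits the deviator's share of the drop in the shared codebase effort: 8.3/10 × 12 = 9.96.
So the deviation gain is 12 − 9.96 = 2.04, and the fine must be at least 2.04 hours to wipe it out.

2.04 hours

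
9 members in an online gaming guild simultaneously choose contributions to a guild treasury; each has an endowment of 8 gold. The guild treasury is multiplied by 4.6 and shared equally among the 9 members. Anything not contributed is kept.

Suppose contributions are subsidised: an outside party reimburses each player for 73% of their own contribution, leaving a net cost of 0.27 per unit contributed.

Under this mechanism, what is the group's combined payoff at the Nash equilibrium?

383.76 gold

With the mechanism, a contributed unit returns (4.6/9) / 0.27 = 1.8930 per unit of net cost to the contributor — now above 1 — so contributing fully is weakly dominant for every player.
At the Nash equilibrium everyone contributes 8. Group total payoff = 9 × (8 × 0.73 + 4.6 × 8) = 383.76.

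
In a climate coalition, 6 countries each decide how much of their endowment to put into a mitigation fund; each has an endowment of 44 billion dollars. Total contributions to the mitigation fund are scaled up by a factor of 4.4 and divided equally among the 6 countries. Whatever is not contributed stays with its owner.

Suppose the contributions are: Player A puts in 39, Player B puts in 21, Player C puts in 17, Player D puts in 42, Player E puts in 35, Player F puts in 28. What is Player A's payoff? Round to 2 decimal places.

Total contributed: 39 + 21 + 17 + 42 + 35 + 28 = 182.
Each receives 4.4 × 182 / 6 = 133.47 from the mitigation fund.
Player A keeps 44 − 39 = 5, so Player A's payoff is 5 + 133.47 = 138.47.

138.47 billion dollars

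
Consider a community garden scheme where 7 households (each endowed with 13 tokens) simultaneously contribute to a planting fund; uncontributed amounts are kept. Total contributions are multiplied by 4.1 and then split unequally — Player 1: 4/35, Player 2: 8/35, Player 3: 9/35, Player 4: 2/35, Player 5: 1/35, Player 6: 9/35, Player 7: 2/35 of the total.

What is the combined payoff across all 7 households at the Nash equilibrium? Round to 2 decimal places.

A player with share s gets back 4.1·s per unit contributed, so full contribution is dominant for anyone with s > 1/4.1 = 0.2439 and zero contribution is dominant for anyone below.
The shares above 0.2439 belong to Player 3 and Player 6, contributing 13 each; the remaining 5 contribute 0. Total contributed: 26.
The planting fund pays out 4.1 × 26 = 106.60 in total (split across the unequal shares, but the aggregate is all that matters for the group sum).
The 5 free-riders keep 13 each, adding 65. Group total = 65 + 106.60 = 171.60.

171.60 tokens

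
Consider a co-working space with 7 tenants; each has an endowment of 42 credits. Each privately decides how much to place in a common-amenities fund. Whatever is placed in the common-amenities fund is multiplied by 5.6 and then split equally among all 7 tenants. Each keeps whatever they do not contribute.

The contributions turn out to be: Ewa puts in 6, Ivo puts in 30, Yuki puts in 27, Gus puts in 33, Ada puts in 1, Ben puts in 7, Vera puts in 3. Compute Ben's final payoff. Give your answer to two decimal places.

Total contributed: 6 + 30 + 27 + 33 + 1 + 7 + 3 = 107.
Each receives 5.6 × 107 / 7 = 85.60 from the common-amenities fund.
Ben keeps 42 − 7 = 35, so Ben's payoff is 35 + 85.60 = 120.60.

120.60 credits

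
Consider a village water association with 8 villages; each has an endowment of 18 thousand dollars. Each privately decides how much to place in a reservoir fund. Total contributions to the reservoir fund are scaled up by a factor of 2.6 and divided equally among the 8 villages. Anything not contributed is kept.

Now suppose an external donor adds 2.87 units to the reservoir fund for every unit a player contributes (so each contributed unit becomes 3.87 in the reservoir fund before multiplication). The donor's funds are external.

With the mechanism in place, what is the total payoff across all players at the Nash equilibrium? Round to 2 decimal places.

1448.93 thousand dollars

With the mechanism, a contributed unit returns 2.6 × 3.87 / 8 = 1.2578 per unit of net cost to the contributor — now above 1 — so contributing fully is weakly dominant for every player.
So the Nash equilibrium is full contribution by all 8; the group earns 2.6 × 3.87 × 144 = 1448.93.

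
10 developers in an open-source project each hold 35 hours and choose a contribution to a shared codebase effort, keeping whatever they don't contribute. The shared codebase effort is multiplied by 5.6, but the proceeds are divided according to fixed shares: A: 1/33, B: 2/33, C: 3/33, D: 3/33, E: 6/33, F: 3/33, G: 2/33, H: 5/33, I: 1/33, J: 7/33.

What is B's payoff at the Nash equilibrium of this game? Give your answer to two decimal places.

58.76 hours

For player j, contributing a unit is worthwhile iff 5.6 × (j's share) ≥ 1, i.e. iff j's share is at least 0.1786.
The shares above 0.1786 belong to E and J, contributing 35 each; the remaining 8 contribute 0. Total contributed: 70.
B keeps 35 and receives 5.6 × 70 × 2/33 = 23.76 from the shared codebase effort, for a payoff of 58.76.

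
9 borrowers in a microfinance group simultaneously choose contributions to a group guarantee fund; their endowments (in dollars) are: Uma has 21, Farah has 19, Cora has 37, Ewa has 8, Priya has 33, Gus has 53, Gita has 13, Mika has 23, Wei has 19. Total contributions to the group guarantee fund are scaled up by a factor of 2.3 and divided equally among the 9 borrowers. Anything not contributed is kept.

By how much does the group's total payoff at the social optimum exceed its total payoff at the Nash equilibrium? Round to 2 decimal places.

293.80 dollars

The private return per contributed unit is 2.3/9 = 0.2556 < 1 for every player regardless of endowment, so the Nash equilibrium is zero contribution and the group total is Σ E_j = 21 + 19 + 37 + 8 + 33 + 53 + 13 + 23 + 19 = 226.
Each contributed unit returns 2.300 to the group, so the social optimum is full contribution by everyone: group total = 2.300 × 226 = 519.80.
Efficiency loss = (2.300 − 1) × 226 = 293.80.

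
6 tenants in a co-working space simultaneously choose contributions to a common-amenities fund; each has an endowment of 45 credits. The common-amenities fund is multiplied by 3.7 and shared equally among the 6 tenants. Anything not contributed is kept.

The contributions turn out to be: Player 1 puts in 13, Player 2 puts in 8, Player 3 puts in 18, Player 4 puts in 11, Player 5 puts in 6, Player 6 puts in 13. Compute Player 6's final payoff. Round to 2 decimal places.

Total contributed: 13 + 8 + 18 + 11 + 6 + 13 = 69.
Each receives 3.7 × 69 / 6 = 42.55 from the common-amenities fund.
Player 6 keeps 45 − 13 = 32, so Player 6's payoff is 32 + 42.55 = 74.55.

74.55 credits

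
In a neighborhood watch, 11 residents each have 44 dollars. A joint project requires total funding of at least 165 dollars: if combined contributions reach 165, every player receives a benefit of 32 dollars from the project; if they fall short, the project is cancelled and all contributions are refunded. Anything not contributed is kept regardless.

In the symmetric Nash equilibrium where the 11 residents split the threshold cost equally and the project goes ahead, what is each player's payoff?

Equal share of the threshold: 165/11 = 15.
At this profile no one gains by cutting their contribution: any cut drops the total below 165, the project is cancelled, contributions are refunded, and the deviator ends with 44, which is less than 44 − 15 + 32 = 61. Contributing more than 15 just wastes the excess. So contributing exactly 15 is a best response.
Each player's payoff: 44 − 15 + 32 = 61.

61 dollars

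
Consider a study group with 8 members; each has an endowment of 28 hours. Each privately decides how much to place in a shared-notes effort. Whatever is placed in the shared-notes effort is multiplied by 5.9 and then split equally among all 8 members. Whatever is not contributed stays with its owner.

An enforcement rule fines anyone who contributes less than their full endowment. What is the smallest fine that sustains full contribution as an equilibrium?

7.35 hours

Given the others contribute fully, the best deviation is to contribute 0 (any partial contribution still incurs the fine and gives up units whose private return 0.7375 is below 1).
Deviating from 28 to 0 saves 28 hours but forfeits the deviator's share of the drop in the shared-notes effort: 5.9/8 × 28 = 20.65.
So the deviation gain is 28 − 20.65 = 7.35, and the fine must be at least 7.35 hours to wipe it out.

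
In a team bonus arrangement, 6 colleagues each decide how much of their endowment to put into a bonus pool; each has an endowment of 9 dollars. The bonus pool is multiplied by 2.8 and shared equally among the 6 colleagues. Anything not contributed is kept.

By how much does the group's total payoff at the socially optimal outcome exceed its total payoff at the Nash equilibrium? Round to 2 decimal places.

97.20 dollars

Each contributed unit returns 2.8/6 = 0.4667 to its contributor — below 1 — so contributing 0 is dominant for every player. At the Nash equilibrium everyone keeps their 9, and the group total is 6 × 9 = 54.
Each contributed unit returns 2.800 to the group as a whole (0.4667 to each of 6 players), which exceeds 1, so the social optimum is full contribution: group total = 2.800 × 54 = 151.20.
Efficiency loss = 151.20 − 54 = 97.20.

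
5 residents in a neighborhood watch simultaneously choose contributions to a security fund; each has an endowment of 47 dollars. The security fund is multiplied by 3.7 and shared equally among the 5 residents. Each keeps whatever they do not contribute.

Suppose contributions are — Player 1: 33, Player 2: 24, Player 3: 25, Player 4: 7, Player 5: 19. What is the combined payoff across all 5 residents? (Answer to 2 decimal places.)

526.60 dollars

Total contributed: 33 + 24 + 25 + 7 + 19 = 108; total kept: 5 × 47 − 108 = 127.
The security fund pays out 3.7 × 108 = 399.60 in aggregate.
Group total = 127 + 399.60 = 526.60.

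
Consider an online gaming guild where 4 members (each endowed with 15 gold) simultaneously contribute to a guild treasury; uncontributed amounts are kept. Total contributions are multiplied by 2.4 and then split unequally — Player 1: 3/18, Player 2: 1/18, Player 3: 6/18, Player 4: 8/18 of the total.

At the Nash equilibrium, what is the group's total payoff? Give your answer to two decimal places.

81.00 gold

A player with share s gets back 2.4·s per unit contributed, so full contribution is dominant for anyone with s > 1/2.4 = 0.4167 and zero contribution is dominant for anyone below.
Only Player 4 (8/18) clears that bar, contributing 15; the remaining 3 contribute 0. Total contributed: 15.
The guild treasury pays out 2.4 × 15 = 36.00 in total (split across the unequal shares, but the aggregate is all that matters for the group sum).
The 3 free-riders keep 15 each, adding 45. Group total = 45 + 36.00 = 81.00.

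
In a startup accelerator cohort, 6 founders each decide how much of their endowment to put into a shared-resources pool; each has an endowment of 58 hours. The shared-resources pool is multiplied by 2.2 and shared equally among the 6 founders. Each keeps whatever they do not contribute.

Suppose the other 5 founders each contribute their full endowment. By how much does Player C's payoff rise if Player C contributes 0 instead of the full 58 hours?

36.73 hours

Switching from a contribution of 58 to 0 lets Player C keep an extra 58 hours, but lowers the shared-resources pool by 58, which costs Player C their own share of that drop: 2.2/6 × 58 = 21.27.
Net gain = 58 − 21.27 = 36.73. The private return per contributed unit (0.3667) is below 1, so free-riding is indeed the best response regardless of what the others do.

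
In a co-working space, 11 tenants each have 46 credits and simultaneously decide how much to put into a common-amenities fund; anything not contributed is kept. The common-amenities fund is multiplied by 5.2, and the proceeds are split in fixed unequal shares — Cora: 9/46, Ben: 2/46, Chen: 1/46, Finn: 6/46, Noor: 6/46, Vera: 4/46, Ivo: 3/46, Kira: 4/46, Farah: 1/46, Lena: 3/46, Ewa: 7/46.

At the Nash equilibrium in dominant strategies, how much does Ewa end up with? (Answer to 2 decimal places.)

82.40 credits

Each unit j contributes comes back to j as 5.2 × (j's share), so j prefers to contribute only if that share exceeds 1/5.2 = 0.1923; otherwise keeping the unit dominates.
Cora alone (share 9/46) is above the threshold, contributing 46; the remaining 10 contribute 0. Total contributed: 46.
Ewa keeps 46 and receives 5.2 × 46 × 7/46 = 36.40 from the common-amenities fund, for a payoff of 82.40.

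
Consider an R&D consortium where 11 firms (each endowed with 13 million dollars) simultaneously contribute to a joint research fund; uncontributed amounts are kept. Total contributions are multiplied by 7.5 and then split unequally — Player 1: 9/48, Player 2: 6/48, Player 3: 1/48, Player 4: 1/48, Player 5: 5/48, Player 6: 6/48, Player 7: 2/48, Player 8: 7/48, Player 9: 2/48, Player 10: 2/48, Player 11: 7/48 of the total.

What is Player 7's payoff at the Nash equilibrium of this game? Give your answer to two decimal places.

For player j, contributing a unit is worthwhile iff 7.5 × (j's share) ≥ 1, i.e. iff j's share is at least 0.1333.
Player 1, Player 8 and Player 11 clear that bar, contributing 13 each; the remaining 8 contribute 0. Total contributed: 39.
Player 7 keeps 13 and receives 7.5 × 39 × 2/48 = 12.19 from the joint research fund, for a payoff of 25.19.

25.19 million dollars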